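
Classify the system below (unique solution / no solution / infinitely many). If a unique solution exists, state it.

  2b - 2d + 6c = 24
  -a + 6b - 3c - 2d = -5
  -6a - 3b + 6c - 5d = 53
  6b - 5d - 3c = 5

Row-reduce the augmented matrix:
Swap R1 and R2.
R1 ← R1 / (-1).
R3 ← R3 + 6·R1.
R2 ← R2 / (2).
R1 ← R1 + 6·R2.
R3 ← R3 + 39·R2.
R4 ← R4 − 6·R2.
R3 ← R3 / (141).
R1 ← R1 − 21·R3.
R2 ← R2 − 3·R3.
R4 ← R4 + 21·R3.
R4 ← R4 / (-177/47).
R1 ← R1 − 36/47·R4.
R2 ← R2 + 15/47·R4.
R3 ← R3 + 32/141·R4.
Reading off the reduced rows gives a = -2, b = -1, c = 3, d = -4.

a = -2, b = -1, c = 3, d = -4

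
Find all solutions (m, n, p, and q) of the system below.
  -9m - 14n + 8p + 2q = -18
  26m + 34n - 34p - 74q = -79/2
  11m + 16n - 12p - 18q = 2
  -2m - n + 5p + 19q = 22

no solution

Row-reduce:
R1 ← R1 / (-9).
R2 ← R2 − 26·R1.
R3 ← R3 − 11·R1.
R4 ← R4 + 2·R1.
R2 ← R2 / (-58/9).
R1 ← R1 − 14/9·R2.
R3 ← R3 + 10/9·R2.
R4 ← R4 − 19/9·R2.
R3 ← R3 / (-10/29).
R1 ← R1 + 102/29·R3.
R2 ← R2 − 49/29·R3.
R4 ← R4 + 10/29·R3.
Row 4 reduces to 0 = 1/4, a contradiction. The system is inconsistent.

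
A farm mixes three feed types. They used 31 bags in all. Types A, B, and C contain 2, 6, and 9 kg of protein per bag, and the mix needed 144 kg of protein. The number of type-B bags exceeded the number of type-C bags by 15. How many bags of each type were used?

type-A bags: 12, type-B bags: 17, type-C bags: 2

Let a = type-A bags, b = type-B bags, c = type-C bags.
  a + b + c = 31
  2a + 6b + 9c = 144
  b - c = 15
Row-reduce the augmented matrix:
R2 ← R2 − 2·R1.
R2 ← R2 / (4).
R1 ← R1 − 1·R2.
R3 ← R3 − 1·R2.
R3 ← R3 / (-11/4).
R1 ← R1 + 3/4·R3.
R2 ← R2 − 7/4·R3.
Reading off the reduced rows gives a = 12, b = 17, c = 2.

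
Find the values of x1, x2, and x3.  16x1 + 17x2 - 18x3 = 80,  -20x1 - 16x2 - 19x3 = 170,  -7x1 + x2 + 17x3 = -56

x1 = -6, x2 = 4, x3 = -6

Row-reduce the augmented matrix:
R1 ← R1 / (16).
R2 ← R2 + 20·R1.
R3 ← R3 + 7·R1.
R2 ← R2 / (21/4).
R1 ← R1 − 17/16·R2.
R3 ← R3 − 135/16·R2.
R3 ← R3 / (2123/28).
R1 ← R1 − 611/84·R3.
R2 ← R2 + 166/21·R3.
Reading off the reduced rows gives x1 = -6, x2 = 4, x3 = -6.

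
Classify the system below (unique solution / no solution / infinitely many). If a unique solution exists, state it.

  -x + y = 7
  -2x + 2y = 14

infinitely many solutions

Row-reduce:
R1 ← R1 / (-1).
R2 ← R2 + 2·R1.
Rank is 1 with 2 unknowns, leaving y free.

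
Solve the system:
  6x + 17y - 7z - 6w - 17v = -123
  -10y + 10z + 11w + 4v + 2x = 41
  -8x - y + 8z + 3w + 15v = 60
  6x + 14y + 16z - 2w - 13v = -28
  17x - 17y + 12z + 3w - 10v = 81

Row-reduce the augmented matrix:
R1 ← R1 / (6).
R2 ← R2 − 2·R1.
R3 ← R3 + 8·R1.
R4 ← R4 − 6·R1.
R5 ← R5 − 17·R1.
R2 ← R2 / (-47/3).
R1 ← R1 − 17/6·R2.
R3 ← R3 − 65/3·R2.
R4 ← R4 + 3·R2.
R5 ← R5 + 391/6·R2.
R3 ← R3 / (739/47).
R1 ← R1 − 50/47·R3.
R2 ← R2 + 37/47·R3.
R4 ← R4 − 970/47·R3.
R5 ← R5 + 915/47·R3.
R4 ← R4 / (-11473/739).
R1 ← R1 − 699/1478·R4.
R2 ← R2 + 133/739·R4.
R3 ← R3 − 610/739·R4.
R5 ← R5 + 26611/1478·R4.
R5 ← R5 / (257119/22946).
R1 ← R1 + 37481/22946·R5.
R2 ← R2 + 442/1639·R5.
R3 ← R3 − 906/11473·R5.
R4 ← R4 − 3943/11473·R5.
Reading off the reduced rows gives x = -1, y = -5, z = 4, w = -5, v = 2.

x = -1, y = -5, z = 4, w = -5, v = 2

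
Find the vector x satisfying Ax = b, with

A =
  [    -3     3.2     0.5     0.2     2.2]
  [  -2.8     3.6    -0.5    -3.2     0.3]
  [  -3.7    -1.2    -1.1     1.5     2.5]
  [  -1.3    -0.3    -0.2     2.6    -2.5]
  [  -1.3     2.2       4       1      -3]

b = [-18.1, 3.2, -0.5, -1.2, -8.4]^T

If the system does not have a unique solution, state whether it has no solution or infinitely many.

x_1 = -2, x_2 = -5, x_3 = -1, x_4 = -5, x_5 = -3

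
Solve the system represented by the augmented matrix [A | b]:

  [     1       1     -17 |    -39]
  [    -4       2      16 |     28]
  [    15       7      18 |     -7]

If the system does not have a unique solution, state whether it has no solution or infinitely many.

x_1 = -1, x_2 = -4, x_3 = 2

Row-reduce the augmented matrix:
R2 ← R2 + 4·R1.
R3 ← R3 − 15·R1.
R2 ← R2 / (6).
R1 ← R1 − 1·R2.
R3 ← R3 + 8·R2.
R3 ← R3 / (611/3).
R1 ← R1 + 25/3·R3.
R2 ← R2 + 26/3·R3.
Reading off the reduced rows gives x_1 = -1, x_2 = -4, x_3 = 2.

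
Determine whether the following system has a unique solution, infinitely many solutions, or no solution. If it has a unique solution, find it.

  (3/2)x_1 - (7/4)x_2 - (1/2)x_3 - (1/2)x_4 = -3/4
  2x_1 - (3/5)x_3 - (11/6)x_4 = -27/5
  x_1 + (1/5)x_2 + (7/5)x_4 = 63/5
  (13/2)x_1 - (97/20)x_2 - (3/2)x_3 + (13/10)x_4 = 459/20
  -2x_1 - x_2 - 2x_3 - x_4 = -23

Row-reduce the augmented matrix:
R1 ← R1 / (3/2).
R2 ← R2 − 2·R1.
R3 ← R3 − 1·R1.
R4 ← R4 − 13/2·R1.
R5 ← R5 + 2·R1.
R2 ← R2 / (7/3).
R1 ← R1 + 7/6·R2.
R3 ← R3 − 41/30·R2.
R4 ← R4 − 41/15·R2.
R5 ← R5 + 10/3·R2.
R3 ← R3 / (103/350).
R1 ← R1 + 3/10·R3.
R2 ← R2 − 1/35·R3.
R4 ← R4 − 103/175·R3.
R5 ← R5 + 18/7·R3.
Swap R4 and R5.
R4 ← R4 / (5495/309).
R1 ← R1 − 478/309·R4.
R2 ← R2 + 227/309·R4.
R3 ← R3 − 5075/618·R4.
R5 reduces to 0 = 0, so the extra equation is consistent.
Reading off the reduced rows gives x_1 = 4, x_2 = 1, x_3 = 4, x_4 = 6.

x_1 = 4, x_2 = 1, x_3 = 4, x_4 = 6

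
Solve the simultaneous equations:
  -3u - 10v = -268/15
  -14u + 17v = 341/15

u = 2/5, v = 5/3

Row-reduce the augmented matrix:
R1 ← R1 / (-3).
R2 ← R2 + 14·R1.
R2 ← R2 / (191/3).
R1 ← R1 − 10/3·R2.
Reading off the reduced rows gives u = 2/5, v = 5/3.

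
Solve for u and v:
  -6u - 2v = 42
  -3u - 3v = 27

Row-reduce the augmented matrix:
R1 ← R1 / (-6).
R2 ← R2 + 3·R1.
R2 ← R2 / (-2).
R1 ← R1 − 1/3·R2.
Reading off the reduced rows gives u = -6, v = -3.

u = -6, v = -3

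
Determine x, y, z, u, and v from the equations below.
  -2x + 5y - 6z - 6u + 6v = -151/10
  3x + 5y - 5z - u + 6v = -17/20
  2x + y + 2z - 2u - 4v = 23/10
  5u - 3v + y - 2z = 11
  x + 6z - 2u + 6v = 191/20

Row-reduce the augmented matrix:
R1 ← R1 / (-2).
R2 ← R2 − 3·R1.
R3 ← R3 − 2·R1.
R5 ← R5 − 1·R1.
R2 ← R2 / (25/2).
R1 ← R1 + 5/2·R2.
R3 ← R3 − 6·R2.
R4 ← R4 − 1·R2.
R5 ← R5 − 5/2·R2.
R3 ← R3 / (68/25).
R1 ← R1 − 1/5·R3.
R2 ← R2 + 28/25·R3.
R4 ← R4 + 22/25·R3.
R5 ← R5 − 29/5·R3.
R4 ← R4 / (81/17).
R1 ← R1 − 21/17·R4.
R2 ← R2 + 36/17·R4.
R3 ← R3 + 20/17·R4.
R5 ← R5 − 65/17·R4.
R5 ← R5 / (3533/162).
R1 ← R1 − 103/54·R5.
R2 ← R2 + 32/9·R5.
R3 ← R3 + 545/162·R5.
R4 ← R4 + 100/81·R5.
Reading off the reduced rows gives x = -1/4, y = 3, z = 5/2, u = 13/5, v = 0.

x = -1/4, y = 3, z = 5/2, u = 13/5, v = 0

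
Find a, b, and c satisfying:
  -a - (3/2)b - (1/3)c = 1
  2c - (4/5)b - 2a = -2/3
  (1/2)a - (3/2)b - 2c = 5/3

a = -2/3, b = 0, c = -1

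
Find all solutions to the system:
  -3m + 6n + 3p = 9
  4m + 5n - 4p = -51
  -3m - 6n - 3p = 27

Row-reduce the augmented matrix:
R1 ← R1 / (-3).
R2 ← R2 − 4·R1.
R3 ← R3 + 3·R1.
R2 ← R2 / (13).
R1 ← R1 + 2·R2.
R3 ← R3 + 12·R2.
R3 ← R3 / (-6).
R1 ← R1 + 1·R3.
Reading off the reduced rows gives m = -6, n = -3, p = 3.

m = -6, n = -3, p = 3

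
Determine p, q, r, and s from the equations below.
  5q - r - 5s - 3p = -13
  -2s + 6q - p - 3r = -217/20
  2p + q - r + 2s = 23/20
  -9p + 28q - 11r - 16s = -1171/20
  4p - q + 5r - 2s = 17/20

p = 1/2, q = -8/5, r = -1/4, s = 3/4

Row-reduce the augmented matrix:
R1 ← R1 / (-3).
R2 ← R2 + 1·R1.
R3 ← R3 − 2·R1.
R4 ← R4 + 9·R1.
R5 ← R5 − 4·R1.
R2 ← R2 / (13/3).
R1 ← R1 + 5/3·R2.
R3 ← R3 − 13/3·R2.
R4 ← R4 − 13·R2.
R5 ← R5 − 17/3·R2.
R1 ← R1 + 9/13·R3.
R2 ← R2 + 8/13·R3.
R5 ← R5 − 93/13·R3.
Swap R4 and R5.
R4 ← R4 / (-14/13).
R1 ← R1 − 11/13·R4.
R2 ← R2 + 9/13·R4.
R3 ← R3 + 1·R4.
R5 reduces to 0 = 0, so the extra equation is consistent.
Reading off the reduced rows gives p = 1/2, q = -8/5, r = -1/4, s = 3/4.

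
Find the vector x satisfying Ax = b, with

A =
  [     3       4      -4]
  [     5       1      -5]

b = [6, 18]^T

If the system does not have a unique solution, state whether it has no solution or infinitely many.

infinitely many solutions

Row-reduce:
R1 ← R1 / (3).
R2 ← R2 − 5·R1.
R2 ← R2 / (-17/3).
R1 ← R1 − 4/3·R2.
Rank is 2 with 3 unknowns, leaving x_3 free.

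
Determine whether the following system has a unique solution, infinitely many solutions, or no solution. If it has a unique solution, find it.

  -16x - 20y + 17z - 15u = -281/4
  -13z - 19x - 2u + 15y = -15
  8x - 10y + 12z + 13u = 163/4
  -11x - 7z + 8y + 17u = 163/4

Row-reduce the augmented matrix:
R1 ← R1 / (-16).
R2 ← R2 + 19·R1.
R3 ← R3 − 8·R1.
R4 ← R4 + 11·R1.
R2 ← R2 / (155/4).
R1 ← R1 − 5/4·R2.
R3 ← R3 + 20·R2.
R4 ← R4 − 87/4·R2.
R3 ← R3 / (209/62).
R1 ← R1 − 1/124·R3.
R2 ← R2 + 531/620·R3.
R4 ← R4 + 37/620·R3.
R4 ← R4 / (3549/190).
R1 ← R1 − 15/38·R4.
R2 ← R2 − 737/190·R4.
R3 ← R3 − 77/19·R4.
Reading off the reduced rows gives x = 1, y = 3/2, z = 1, u = 11/4.

x = 1, y = 3/2, z = 1, u = 11/4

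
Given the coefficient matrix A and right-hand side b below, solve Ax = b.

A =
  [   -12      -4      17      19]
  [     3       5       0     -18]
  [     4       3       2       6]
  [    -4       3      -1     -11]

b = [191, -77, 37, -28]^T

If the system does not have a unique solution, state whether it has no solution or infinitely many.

Row-reduce the augmented matrix:
R1 ← R1 / (-12).
R2 ← R2 − 3·R1.
R3 ← R3 − 4·R1.
R4 ← R4 + 4·R1.
R2 ← R2 / (4).
R1 ← R1 − 1/3·R2.
R3 ← R3 − 5/3·R2.
R4 ← R4 − 13/3·R2.
R3 ← R3 / (283/48).
R1 ← R1 + 85/48·R3.
R2 ← R2 − 17/16·R3.
R4 ← R4 + 541/48·R3.
R4 ← R4 / (8816/283).
R1 ← R1 − 1382/283·R4.
R2 ← R2 + 1848/283·R4.
R3 ← R3 − 857/283·R4.
Reading off the reduced rows gives x_1 = -4, x_2 = 5, x_3 = 4, x_4 = 5.

x_1 = -4, x_2 = 5, x_3 = 4, x_4 = 5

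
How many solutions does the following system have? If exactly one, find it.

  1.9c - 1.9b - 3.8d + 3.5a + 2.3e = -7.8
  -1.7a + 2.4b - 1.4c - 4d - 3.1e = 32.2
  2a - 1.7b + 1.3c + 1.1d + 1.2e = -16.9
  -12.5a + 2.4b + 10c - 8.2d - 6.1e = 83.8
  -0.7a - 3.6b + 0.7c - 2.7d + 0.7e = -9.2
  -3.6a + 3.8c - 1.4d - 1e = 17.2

Row-reduce the augmented matrix:
R1 ← R1 / (7/2).
R2 ← R2 + 17/10·R1.
R3 ← R3 − 2·R1.
R4 ← R4 + 25/2·R1.
R5 ← R5 + 7/10·R1.
R6 ← R6 + 18/5·R1.
R2 ← R2 / (517/350).
R1 ← R1 + 19/35·R2.
R3 ← R3 + 43/70·R2.
R4 ← R4 + 307/70·R2.
R5 ← R5 + 199/50·R2.
R6 ← R6 + 342/175·R2.
R3 ← R3 / (41/2585).
R1 ← R1 − 190/517·R3.
R2 ← R2 + 167/517·R3.
R4 ← R4 − 39729/2585·R3.
R5 ← R5 + 1063/5170·R3.
R6 ← R6 − 13243/2585·R3.
R4 ← R4 / (-1707/2).
R1 ← R1 + 931/41·R4.
R2 ← R2 − 1079/82·R4.
R3 ← R3 − 4345/82·R4.
R5 ← R5 + 6819/820·R4.
R6 ← R6 + 569/2·R4.
R5 ← R5 / (-5874483/233290).
R1 ← R1 + 56483/23329·R5.
R2 ← R2 + 151533/23329·R5.
R3 ← R3 + 68773/23329·R5.
R4 ← R4 + 604/569·R5.
R6 reduces to 0 = 0, so the extra equation is consistent.
Reading off the reduced rows gives a = -2, b = 5, c = 1, d = -3, e = -2.

a = -2, b = 5, c = 1, d = -3, e = -2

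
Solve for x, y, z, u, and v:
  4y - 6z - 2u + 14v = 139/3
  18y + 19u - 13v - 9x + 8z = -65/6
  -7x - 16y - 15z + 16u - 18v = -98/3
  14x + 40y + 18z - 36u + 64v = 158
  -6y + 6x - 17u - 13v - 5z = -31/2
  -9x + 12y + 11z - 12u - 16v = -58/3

Row-reduce the augmented matrix:
Swap R1 and R2.
R1 ← R1 / (-9).
R3 ← R3 + 7·R1.
R4 ← R4 − 14·R1.
R5 ← R5 − 6·R1.
R6 ← R6 + 9·R1.
R2 ← R2 / (4).
R1 ← R1 + 2·R2.
R3 ← R3 + 30·R2.
R4 ← R4 − 68·R2.
R5 ← R5 − 6·R2.
R6 ← R6 + 6·R2.
R3 ← R3 / (-596/9).
R1 ← R1 + 35/9·R3.
R2 ← R2 + 3/2·R3.
R4 ← R4 − 1192/9·R3.
R5 ← R5 − 28/3·R3.
R6 ← R6 + 6·R3.
Swap R4 and R5.
R4 ← R4 / (-488/149).
R1 ← R1 + 343/149·R4.
R2 ← R2 + 28/149·R4.
R3 ← R3 − 31/149·R4.
R6 ← R6 + 4880/149·R4.
Swap R5 and R6.
R5 ← R5 / (299).
R1 ← R1 − 5639/244·R5.
R2 ← R2 − 723/244·R5.
R3 ← R3 + 807/244·R5.
R4 ← R4 − 2159/244·R5.
R6 reduces to 0 = 0, so the extra equation is consistent.
Reading off the reduced rows gives x = -1/3, y = 2, z = -7/3, u = -1/2, v = 5/3.

x = -1/3, y = 2, z = -7/3, u = -1/2, v = 5/3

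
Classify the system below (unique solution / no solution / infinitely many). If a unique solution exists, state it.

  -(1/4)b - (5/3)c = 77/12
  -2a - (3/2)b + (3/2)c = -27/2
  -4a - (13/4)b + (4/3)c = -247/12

Row-reduce:
Swap R1 and R2.
R1 ← R1 / (-2).
R3 ← R3 + 4·R1.
R2 ← R2 / (-1/4).
R1 ← R1 − 3/4·R2.
R3 ← R3 + 1/4·R2.
Rank is 2 with 3 unknowns, leaving c free.

infinitely many solutions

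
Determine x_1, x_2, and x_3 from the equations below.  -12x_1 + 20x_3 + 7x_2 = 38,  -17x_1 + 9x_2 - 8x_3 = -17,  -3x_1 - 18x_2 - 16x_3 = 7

x_1 = -1, x_2 = -2, x_3 = 2

Row-reduce the augmented matrix:
R1 ← R1 / (-12).
R2 ← R2 + 17·R1.
R3 ← R3 + 3·R1.
R2 ← R2 / (-11/12).
R1 ← R1 + 7/12·R2.
R3 ← R3 + 79/4·R2.
R3 ← R3 / (8380/11).
R1 ← R1 − 236/11·R3.
R2 ← R2 − 436/11·R3.
Reading off the reduced rows gives x_1 = -1, x_2 = -2, x_3 = 2.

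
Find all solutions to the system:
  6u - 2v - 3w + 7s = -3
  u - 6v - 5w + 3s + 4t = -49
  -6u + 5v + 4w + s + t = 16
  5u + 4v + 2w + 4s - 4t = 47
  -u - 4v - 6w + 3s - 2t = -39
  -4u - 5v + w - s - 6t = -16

no solution

Row-reduce:
R1 ← R1 / (6).
R2 ← R2 − 1·R1.
R3 ← R3 + 6·R1.
R4 ← R4 − 5·R1.
R5 ← R5 + 1·R1.
R6 ← R6 + 4·R1.
R2 ← R2 / (-17/3).
R1 ← R1 + 1/3·R2.
R3 ← R3 − 3·R2.
R4 ← R4 − 17/3·R2.
R5 ← R5 + 13/3·R2.
R6 ← R6 + 19/3·R2.
R3 ← R3 / (-47/34).
R1 ← R1 + 4/17·R3.
R2 ← R2 − 27/34·R3.
R5 ← R5 + 52/17·R3.
R6 ← R6 − 137/34·R3.
Swap R4 and R5.
R4 ← R4 / (-803/47).
R1 ← R1 + 22/47·R4.
R2 ← R2 − 227/47·R4.
R3 ← R3 + 305/47·R4.
R6 ← R6 − 1305/47·R4.
Swap R5 and R6.
R5 ← R5 / (-16715/803).
R1 ← R1 + 32/73·R5.
R2 ← R2 + 1843/803·R5.
R3 ← R3 − 1836/803·R5.
R4 ← R4 − 562/803·R5.
Row 6 reduces to 0 = 1, a contradiction. The system is inconsistent.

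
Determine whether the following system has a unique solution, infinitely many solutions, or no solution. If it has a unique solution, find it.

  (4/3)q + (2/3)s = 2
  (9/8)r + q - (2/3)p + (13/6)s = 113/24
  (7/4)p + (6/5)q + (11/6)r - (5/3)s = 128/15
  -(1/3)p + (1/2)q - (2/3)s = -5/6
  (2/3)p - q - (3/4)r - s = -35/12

no solution

Row-reduce:
Swap R1 and R2.
R1 ← R1 / (-2/3).
R3 ← R3 − 7/4·R1.
R4 ← R4 + 1/3·R1.
R5 ← R5 − 2/3·R1.
R2 ← R2 / (4/3).
R1 ← R1 + 3/2·R2.
R3 ← R3 − 153/40·R2.
R3 ← R3 / (919/192).
R1 ← R1 + 27/16·R3.
R4 ← R4 + 9/16·R3.
R5 ← R5 − 3/8·R3.
R4 ← R4 / (-27611/18380).
R1 ← R1 + 8072/4595·R4.
R2 ← R2 − 1/2·R4.
R3 ← R3 − 2024/4595·R4.
R5 ← R5 − 27611/27570·R4.
Row 5 reduces to 0 = -1/3, a contradiction. The system is inconsistent.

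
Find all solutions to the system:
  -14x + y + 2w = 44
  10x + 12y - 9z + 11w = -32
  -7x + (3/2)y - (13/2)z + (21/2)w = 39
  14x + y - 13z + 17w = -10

infinitely many solutions

Row-reduce:
R1 ← R1 / (-14).
R2 ← R2 − 10·R1.
R3 ← R3 + 7·R1.
R4 ← R4 − 14·R1.
R2 ← R2 / (89/7).
R1 ← R1 + 1/14·R2.
R3 ← R3 − 1·R2.
R4 ← R4 − 2·R2.
R3 ← R3 / (-1031/178).
R1 ← R1 + 9/178·R3.
R2 ← R2 + 63/89·R3.
R4 ← R4 + 1031/89·R3.
Rank is 3 with 4 unknowns, leaving w free.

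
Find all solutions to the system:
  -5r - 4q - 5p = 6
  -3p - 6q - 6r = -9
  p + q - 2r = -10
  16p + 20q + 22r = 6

p = -5, q = 1, r = 3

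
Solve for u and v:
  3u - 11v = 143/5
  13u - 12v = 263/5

u = 11/5, v = -2

Row-reduce the augmented matrix:
R1 ← R1 / (3).
R2 ← R2 − 13·R1.
R2 ← R2 / (107/3).
R1 ← R1 + 11/3·R2.
Reading off the reduced rows gives u = 11/5, v = -2.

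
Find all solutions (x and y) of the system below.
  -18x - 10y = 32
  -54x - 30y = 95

no solution

Row-reduce:
R1 ← R1 / (-18).
R2 ← R2 + 54·R1.
Row 2 reduces to 0 = -1, a contradiction. The system is inconsistent.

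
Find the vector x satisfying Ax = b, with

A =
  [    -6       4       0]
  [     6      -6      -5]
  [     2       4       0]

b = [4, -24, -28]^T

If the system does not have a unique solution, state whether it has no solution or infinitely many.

Row-reduce the augmented matrix:
R1 ← R1 / (-6).
R2 ← R2 − 6·R1.
R3 ← R3 − 2·R1.
R2 ← R2 / (-2).
R1 ← R1 + 2/3·R2.
R3 ← R3 − 16/3·R2.
R3 ← R3 / (-40/3).
R1 ← R1 − 5/3·R3.
R2 ← R2 − 5/2·R3.
Reading off the reduced rows gives x_1 = -4, x_2 = -5, x_3 = 6.

x_1 = -4, x_2 = -5, x_3 = 6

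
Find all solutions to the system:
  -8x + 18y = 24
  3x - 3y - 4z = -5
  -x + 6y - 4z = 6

Row-reduce:
R1 ← R1 / (-8).
R2 ← R2 − 3·R1.
R3 ← R3 + 1·R1.
R2 ← R2 / (15/4).
R1 ← R1 + 9/4·R2.
R3 ← R3 − 15/4·R2.
Row 3 reduces to 0 = -1, a contradiction. The system is inconsistent.

no solution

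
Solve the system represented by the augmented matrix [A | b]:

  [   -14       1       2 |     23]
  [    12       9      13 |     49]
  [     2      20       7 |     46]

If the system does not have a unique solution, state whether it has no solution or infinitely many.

x_1 = -1, x_2 = 1, x_3 = 4

Row-reduce the augmented matrix:
R1 ← R1 / (-14).
R2 ← R2 − 12·R1.
R3 ← R3 − 2·R1.
R2 ← R2 / (69/7).
R1 ← R1 + 1/14·R2.
R3 ← R3 − 141/7·R2.
R3 ← R3 / (-524/23).
R1 ← R1 + 5/138·R3.
R2 ← R2 − 103/69·R3.
Reading off the reduced rows gives x_1 = -1, x_2 = 1, x_3 = 4.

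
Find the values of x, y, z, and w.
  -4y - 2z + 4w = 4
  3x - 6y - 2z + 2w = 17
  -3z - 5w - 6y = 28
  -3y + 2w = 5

x = 1, y = -3, z = 0, w = -2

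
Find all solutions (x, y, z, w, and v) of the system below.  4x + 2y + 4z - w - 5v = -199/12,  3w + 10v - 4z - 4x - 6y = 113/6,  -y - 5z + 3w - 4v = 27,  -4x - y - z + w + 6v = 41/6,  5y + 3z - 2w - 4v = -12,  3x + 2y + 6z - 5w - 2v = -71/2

x = -4/3, y = 0, z = -3, w = 3, v = -3/4

Row-reduce the augmented matrix:
R1 ← R1 / (4).
R2 ← R2 + 4·R1.
R4 ← R4 + 4·R1.
R6 ← R6 − 3·R1.
R2 ← R2 / (-4).
R1 ← R1 − 1/2·R2.
R3 ← R3 + 1·R2.
R4 ← R4 − 1·R2.
R5 ← R5 − 5·R2.
R6 ← R6 − 1/2·R2.
R3 ← R3 / (-5).
R1 ← R1 − 1·R3.
R4 ← R4 − 3·R3.
R5 ← R5 − 3·R3.
R6 ← R6 − 3·R3.
R4 ← R4 / (2).
R1 ← R1 − 1/2·R4.
R2 ← R2 + 1/2·R4.
R3 ← R3 + 1/2·R4.
R5 ← R5 − 2·R4.
R6 ← R6 + 5/2·R4.
Swap R5 and R6.
R5 ← R5 / (-19/10).
R1 ← R1 + 29/20·R5.
R2 ← R2 + 59/40·R5.
R3 ← R3 − 33/40·R5.
R4 ← R4 + 9/20·R5.
R6 reduces to 0 = 0, so the extra equation is consistent.
Reading off the reduced rows gives x = -4/3, y = 0, z = -3, w = 3, v = -3/4.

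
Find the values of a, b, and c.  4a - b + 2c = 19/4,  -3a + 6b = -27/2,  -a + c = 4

Row-reduce the augmented matrix:
R1 ← R1 / (4).
R2 ← R2 + 3·R1.
R3 ← R3 + 1·R1.
R2 ← R2 / (21/4).
R1 ← R1 + 1/4·R2.
R3 ← R3 + 1/4·R2.
R3 ← R3 / (11/7).
R1 ← R1 − 4/7·R3.
R2 ← R2 − 2/7·R3.
Reading off the reduced rows gives a = -1, b = -11/4, c = 3.

a = -1, b = -11/4, c = 3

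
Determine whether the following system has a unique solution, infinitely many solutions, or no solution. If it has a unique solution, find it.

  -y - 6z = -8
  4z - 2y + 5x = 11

infinitely many solutions

Row-reduce:
Swap R1 and R2.
R1 ← R1 / (5).
R2 ← R2 / (-1).
R1 ← R1 + 2/5·R2.
Rank is 2 with 3 unknowns, leaving z free.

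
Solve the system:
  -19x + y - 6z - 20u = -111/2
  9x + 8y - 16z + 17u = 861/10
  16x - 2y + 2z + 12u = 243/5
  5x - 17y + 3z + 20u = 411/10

x = 11/5, y = -1/2, z = -14/5, u = 3/2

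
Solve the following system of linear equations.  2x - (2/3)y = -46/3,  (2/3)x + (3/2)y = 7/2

Row-reduce the augmented matrix:
R1 ← R1 / (2).
R2 ← R2 − 2/3·R1.
R2 ← R2 / (31/18).
R1 ← R1 + 1/3·R2.
Reading off the reduced rows gives x = -6, y = 5.

x = -6, y = 5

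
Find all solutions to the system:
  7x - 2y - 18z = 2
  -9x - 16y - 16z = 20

Row-reduce:
R1 ← R1 / (7).
R2 ← R2 + 9·R1.
R2 ← R2 / (-130/7).
R1 ← R1 + 2/7·R2.
Rank is 2 with 3 unknowns, leaving z free.

infinitely many solutions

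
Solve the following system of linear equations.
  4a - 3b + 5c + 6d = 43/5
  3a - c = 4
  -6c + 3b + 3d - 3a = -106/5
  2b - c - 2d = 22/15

Row-reduce the augmented matrix:
R1 ← R1 / (4).
R2 ← R2 − 3·R1.
R3 ← R3 + 3·R1.
R2 ← R2 / (9/4).
R1 ← R1 + 3/4·R2.
R3 ← R3 − 3/4·R2.
R4 ← R4 − 2·R2.
R3 ← R3 / (-2/3).
R1 ← R1 + 1/3·R3.
R2 ← R2 + 19/9·R3.
R4 ← R4 − 29/9·R3.
R4 ← R4 / (91/2).
R1 ← R1 + 9/2·R4.
R2 ← R2 + 61/2·R4.
R3 ← R3 + 27/2·R4.
Reading off the reduced rows gives a = 2, b = 1/3, c = 2, d = -7/5.

a = 2, b = 1/3, c = 2, d = -7/5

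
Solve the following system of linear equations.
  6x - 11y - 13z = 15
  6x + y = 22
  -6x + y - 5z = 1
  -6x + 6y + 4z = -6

no solution

Row-reduce:
R1 ← R1 / (6).
R2 ← R2 − 6·R1.
R3 ← R3 + 6·R1.
R4 ← R4 + 6·R1.
R2 ← R2 / (12).
R1 ← R1 + 11/6·R2.
R3 ← R3 + 10·R2.
R4 ← R4 + 5·R2.
R3 ← R3 / (-43/6).
R1 ← R1 + 13/72·R3.
R2 ← R2 − 13/12·R3.
R4 ← R4 + 43/12·R3.
Row 4 reduces to 0 = 1, a contradiction. The system is inconsistent.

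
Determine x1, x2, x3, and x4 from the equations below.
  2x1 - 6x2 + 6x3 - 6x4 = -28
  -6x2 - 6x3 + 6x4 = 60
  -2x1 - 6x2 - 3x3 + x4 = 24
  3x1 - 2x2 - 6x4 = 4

Row-reduce the augmented matrix:
R1 ← R1 / (2).
R3 ← R3 + 2·R1.
R4 ← R4 − 3·R1.
R2 ← R2 / (-6).
R1 ← R1 + 3·R2.
R3 ← R3 + 12·R2.
R4 ← R4 − 7·R2.
R3 ← R3 / (15).
R1 ← R1 − 6·R3.
R2 ← R2 − 1·R3.
R4 ← R4 + 16·R3.
R4 ← R4 / (-122/15).
R1 ← R1 − 4/5·R4.
R2 ← R2 − 2/15·R4.
R3 ← R3 + 17/15·R4.
Reading off the reduced rows gives x1 = 4, x2 = -2, x3 = -6, x4 = 2.

x1 = 4, x2 = -2, x3 = -6, x4 = 2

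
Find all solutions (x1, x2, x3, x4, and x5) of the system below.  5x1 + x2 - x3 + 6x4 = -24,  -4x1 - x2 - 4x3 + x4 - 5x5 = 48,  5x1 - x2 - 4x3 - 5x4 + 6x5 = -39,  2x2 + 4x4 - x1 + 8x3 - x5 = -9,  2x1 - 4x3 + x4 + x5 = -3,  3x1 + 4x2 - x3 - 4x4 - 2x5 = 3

x1 = -6, x2 = 3, x3 = -3, x4 = 0, x5 = -3

Row-reduce the augmented matrix:
R1 ← R1 / (5).
R2 ← R2 + 4·R1.
R3 ← R3 − 5·R1.
R4 ← R4 + 1·R1.
R5 ← R5 − 2·R1.
R6 ← R6 − 3·R1.
R2 ← R2 / (-1/5).
R1 ← R1 − 1/5·R2.
R3 ← R3 + 2·R2.
R4 ← R4 − 11/5·R2.
R5 ← R5 + 2/5·R2.
R6 ← R6 − 17/5·R2.
R3 ← R3 / (45).
R1 ← R1 + 5·R3.
R2 ← R2 − 24·R3.
R4 ← R4 + 45·R3.
R5 ← R5 − 6·R3.
R6 ← R6 + 82·R3.
Swap R4 and R5.
R4 ← R4 / (-19/5).
R1 ← R1 + 2/3·R4.
R2 ← R2 − 39/5·R4.
R3 ← R3 + 23/15·R4.
R6 ← R6 + 521/15·R4.
Swap R5 and R6.
R5 ← R5 / (-2950/171).
R1 ← R1 − 103/171·R5.
R2 ← R2 − 136/57·R5.
R3 ← R3 + 31/171·R5.
R4 ← R4 + 53/57·R5.
R6 reduces to 0 = 0, so the extra equation is consistent.
Reading off the reduced rows gives x1 = -6, x2 = 3, x3 = -3, x4 = 0, x5 = -3.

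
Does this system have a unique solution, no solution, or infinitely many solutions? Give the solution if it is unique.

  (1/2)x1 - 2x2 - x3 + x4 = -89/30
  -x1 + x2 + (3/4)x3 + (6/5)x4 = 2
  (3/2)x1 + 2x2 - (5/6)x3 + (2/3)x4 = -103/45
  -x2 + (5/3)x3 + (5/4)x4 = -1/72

Row-reduce the augmented matrix:
R1 ← R1 / (1/2).
R2 ← R2 + 1·R1.
R3 ← R3 − 3/2·R1.
R2 ← R2 / (-3).
R1 ← R1 + 4·R2.
R3 ← R3 − 8·R2.
R4 ← R4 + 1·R2.
R3 ← R3 / (-7/6).
R1 ← R1 + 1/3·R3.
R2 ← R2 − 5/12·R3.
R4 ← R4 − 25/12·R3.
R4 ← R4 / (4727/420).
R1 ← R1 + 424/105·R4.
R2 ← R2 − 241/210·R4.
R3 ← R3 + 186/35·R4.
Reading off the reduced rows gives x1 = -8/5, x2 = 1/2, x3 = 2/3, x4 = -1/2.

x1 = -8/5, x2 = 1/2, x3 = 2/3, x4 = -1/2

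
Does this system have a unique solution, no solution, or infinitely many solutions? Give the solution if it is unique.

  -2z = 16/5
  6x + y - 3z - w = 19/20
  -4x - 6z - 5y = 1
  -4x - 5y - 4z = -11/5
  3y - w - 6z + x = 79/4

Row-reduce the augmented matrix:
Swap R1 and R2.
R1 ← R1 / (6).
R3 ← R3 + 4·R1.
R4 ← R4 + 4·R1.
R5 ← R5 − 1·R1.
Swap R2 and R3.
R2 ← R2 / (-13/3).
R1 ← R1 − 1/6·R2.
R4 ← R4 + 13/3·R2.
R5 ← R5 − 17/6·R2.
R3 ← R3 / (-2).
R1 ← R1 + 21/26·R3.
R2 ← R2 − 24/13·R3.
R4 ← R4 − 2·R3.
R5 ← R5 + 279/26·R3.
Swap R4 and R5.
R4 ← R4 / (-33/26).
R1 ← R1 + 5/26·R4.
R2 ← R2 − 2/13·R4.
R5 reduces to 0 = 0, so the extra equation is consistent.
Reading off the reduced rows gives x = -8/5, y = 3, z = -8/5, w = -11/4.

x = -8/5, y = 3, z = -8/5, w = -11/4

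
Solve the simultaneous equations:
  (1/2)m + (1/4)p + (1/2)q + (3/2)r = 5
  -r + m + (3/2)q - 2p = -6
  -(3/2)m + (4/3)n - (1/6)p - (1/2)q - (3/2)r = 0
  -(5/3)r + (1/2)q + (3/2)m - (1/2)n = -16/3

infinitely many solutions

Row-reduce:
R1 ← R1 / (1/2).
R2 ← R2 − 1·R1.
R3 ← R3 + 3/2·R1.
R4 ← R4 − 3/2·R1.
Swap R2 and R3.
R2 ← R2 / (4/3).
R4 ← R4 + 1/2·R2.
R3 ← R3 / (-5/2).
R1 ← R1 − 1/2·R3.
R2 ← R2 − 7/16·R3.
R4 ← R4 + 17/32·R3.
R4 ← R4 / (-117/160).
R1 ← R1 − 11/10·R4.
R2 ← R2 − 67/80·R4.
R3 ← R3 + 1/5·R4.
Rank is 4 with 5 unknowns, leaving r free.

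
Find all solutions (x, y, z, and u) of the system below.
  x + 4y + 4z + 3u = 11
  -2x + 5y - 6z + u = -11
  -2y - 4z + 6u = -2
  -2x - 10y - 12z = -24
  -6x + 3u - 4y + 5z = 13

x = 0, y = 0, z = 2, u = 1

Row-reduce the augmented matrix:
R2 ← R2 + 2·R1.
R4 ← R4 + 2·R1.
R5 ← R5 + 6·R1.
R2 ← R2 / (13).
R1 ← R1 − 4·R2.
R3 ← R3 + 2·R2.
R4 ← R4 + 2·R2.
R5 ← R5 − 20·R2.
R3 ← R3 / (-48/13).
R1 ← R1 − 44/13·R3.
R2 ← R2 − 2/13·R3.
R4 ← R4 + 48/13·R3.
R5 ← R5 − 337/13·R3.
Swap R4 and R5.
R4 ← R4 / (719/12).
R1 ← R1 − 22/3·R4.
R2 ← R2 − 5/6·R4.
R3 ← R3 + 23/12·R4.
R5 reduces to 0 = 0, so the extra equation is consistent.
Reading off the reduced rows gives x = 0, y = 0, z = 2, u = 1.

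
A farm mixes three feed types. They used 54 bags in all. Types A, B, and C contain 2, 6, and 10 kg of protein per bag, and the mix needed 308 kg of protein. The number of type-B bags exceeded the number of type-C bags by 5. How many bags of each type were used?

type-A bags: 19, type-B bags: 20, type-C bags: 15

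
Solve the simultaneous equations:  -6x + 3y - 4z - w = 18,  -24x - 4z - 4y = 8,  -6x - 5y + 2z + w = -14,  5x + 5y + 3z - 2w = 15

Row-reduce:
R1 ← R1 / (-6).
R2 ← R2 + 24·R1.
R3 ← R3 + 6·R1.
R4 ← R4 − 5·R1.
R2 ← R2 / (-16).
R1 ← R1 + 1/2·R2.
R3 ← R3 + 8·R2.
R4 ← R4 − 15/2·R2.
Swap R3 and R4.
R3 ← R3 / (127/24).
R1 ← R1 − 7/24·R3.
R2 ← R2 + 3/4·R3.
Rank is 3 with 4 unknowns, leaving w free.

infinitely many solutions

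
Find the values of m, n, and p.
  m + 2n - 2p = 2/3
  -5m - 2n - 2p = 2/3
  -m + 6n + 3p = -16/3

m = 1/3, n = -1/2, p = -2/3

Row-reduce the augmented matrix:
R2 ← R2 + 5·R1.
R3 ← R3 + 1·R1.
R2 ← R2 / (8).
R1 ← R1 − 2·R2.
R3 ← R3 − 8·R2.
R3 ← R3 / (13).
R1 ← R1 − 1·R3.
R2 ← R2 + 3/2·R3.
Reading off the reduced rows gives m = 1/3, n = -1/2, p = -2/3.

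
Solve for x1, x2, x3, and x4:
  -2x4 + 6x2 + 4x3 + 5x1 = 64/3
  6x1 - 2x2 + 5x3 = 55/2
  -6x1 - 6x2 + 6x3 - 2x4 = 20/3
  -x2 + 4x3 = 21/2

x1 = 7/3, x2 = -1/2, x3 = 5/2, x4 = -4/3

Row-reduce the augmented matrix:
R1 ← R1 / (5).
R2 ← R2 − 6·R1.
R3 ← R3 + 6·R1.
R2 ← R2 / (-46/5).
R1 ← R1 − 6/5·R2.
R3 ← R3 − 6/5·R2.
R4 ← R4 + 1·R2.
R3 ← R3 / (249/23).
R1 ← R1 − 19/23·R3.
R2 ← R2 + 1/46·R3.
R4 ← R4 − 183/46·R3.
R4 ← R4 / (103/83).
R1 ← R1 − 56/249·R4.
R2 ← R2 + 67/249·R4.
R3 ← R3 + 94/249·R4.
Reading off the reduced rows gives x1 = 7/3, x2 = -1/2, x3 = 5/2, x4 = -4/3.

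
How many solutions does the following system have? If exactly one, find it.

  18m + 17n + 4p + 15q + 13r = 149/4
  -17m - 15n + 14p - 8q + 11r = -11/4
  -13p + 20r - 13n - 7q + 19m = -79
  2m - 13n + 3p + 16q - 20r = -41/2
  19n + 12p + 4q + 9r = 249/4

Row-reduce the augmented matrix:
R1 ← R1 / (18).
R2 ← R2 + 17·R1.
R3 ← R3 − 19·R1.
R4 ← R4 − 2·R1.
R2 ← R2 / (19/18).
R1 ← R1 − 17/18·R2.
R3 ← R3 + 557/18·R2.
R4 ← R4 + 134/9·R2.
R5 ← R5 − 19·R2.
R3 ← R3 / (9575/19).
R1 ← R1 + 298/19·R3.
R2 ← R2 − 320/19·R3.
R4 ← R4 − 4813/19·R3.
R5 ← R5 + 308·R3.
R4 ← R4 / (209898/9575).
R1 ← R1 − 2217/9575·R4.
R2 ← R2 − 1079/1915·R4.
R3 ← R3 − 3001/9575·R4.
R5 ← R5 + 100217/9575·R4.
R5 ← R5 / (-4874/621).
R1 ← R1 − 60988/34983·R5.
R2 ← R2 − 373/8073·R5.
R3 ← R3 − 202363/104949·R5.
R4 ← R4 + 188060/104949·R5.
Reading off the reduced rows gives m = -5/2, n = 5/2, p = 0, q = 2, r = 3/4.

m = -5/2, n = 5/2, p = 0, q = 2, r = 3/4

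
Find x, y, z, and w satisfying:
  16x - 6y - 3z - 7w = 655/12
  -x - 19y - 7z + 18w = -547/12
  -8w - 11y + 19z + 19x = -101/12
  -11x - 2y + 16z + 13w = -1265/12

Row-reduce the augmented matrix:
R1 ← R1 / (16).
R2 ← R2 + 1·R1.
R3 ← R3 − 19·R1.
R4 ← R4 + 11·R1.
R2 ← R2 / (-155/8).
R1 ← R1 + 3/8·R2.
R3 ← R3 + 31/8·R2.
R4 ← R4 + 49/8·R2.
R3 ← R3 / (24).
R1 ← R1 + 3/62·R3.
R2 ← R2 − 23/62·R3.
R4 ← R4 − 1005/62·R3.
R4 ← R4 / (1487/310).
R1 ← R1 + 243/310·R4.
R2 ← R2 + 797/930·R4.
R3 ← R3 + 2/15·R4.
Reading off the reduced rows gives x = 7/3, y = 5/4, z = -3, w = -9/4.

x = 7/3, y = 5/4, z = -3, w = -9/4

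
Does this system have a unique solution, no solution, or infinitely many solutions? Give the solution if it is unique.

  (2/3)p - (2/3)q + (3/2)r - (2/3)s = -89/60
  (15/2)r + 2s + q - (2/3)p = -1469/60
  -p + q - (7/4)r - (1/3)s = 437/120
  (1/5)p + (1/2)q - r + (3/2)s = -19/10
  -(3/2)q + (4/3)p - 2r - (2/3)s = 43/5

Row-reduce the augmented matrix:
R1 ← R1 / (2/3).
R2 ← R2 + 2/3·R1.
R3 ← R3 + 1·R1.
R4 ← R4 − 1/5·R1.
R5 ← R5 − 4/3·R1.
R2 ← R2 / (1/3).
R1 ← R1 + 1·R2.
R4 ← R4 − 7/10·R2.
R5 ← R5 + 1/6·R2.
R3 ← R3 / (1/2).
R1 ← R1 − 117/4·R3.
R2 ← R2 − 27·R3.
R4 ← R4 + 407/20·R3.
R5 ← R5 + 1/2·R3.
R4 ← R4 / (-1661/30).
R1 ← R1 − 81·R4.
R2 ← R2 − 76·R4.
R3 ← R3 + 8/3·R4.
R5 reduces to 0 = 0, so the extra equation is consistent.
Reading off the reduced rows gives p = -1, q = -12/5, r = -5/2, s = -2.

p = -1, q = -12/5, r = -5/2, s = -2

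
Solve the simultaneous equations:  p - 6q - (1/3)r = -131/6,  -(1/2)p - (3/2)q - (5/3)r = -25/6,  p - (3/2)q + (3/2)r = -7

no solution

Row-reduce:
R2 ← R2 + 1/2·R1.
R3 ← R3 − 1·R1.
R2 ← R2 / (-9/2).
R1 ← R1 + 6·R2.
R3 ← R3 − 9/2·R2.
Row 3 reduces to 0 = -1/4, a contradiction. The system is inconsistent.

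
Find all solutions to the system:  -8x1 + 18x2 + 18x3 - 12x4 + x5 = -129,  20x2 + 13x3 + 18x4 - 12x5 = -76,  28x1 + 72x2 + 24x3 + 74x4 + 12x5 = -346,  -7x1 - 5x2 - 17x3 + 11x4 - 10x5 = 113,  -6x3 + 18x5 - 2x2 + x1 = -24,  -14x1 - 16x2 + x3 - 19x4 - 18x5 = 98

no solution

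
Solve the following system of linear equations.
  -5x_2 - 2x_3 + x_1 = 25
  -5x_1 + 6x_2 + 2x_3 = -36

Row-reduce:
R2 ← R2 + 5·R1.
R2 ← R2 / (-19).
R1 ← R1 + 5·R2.
Rank is 2 with 3 unknowns, leaving x_3 free.

infinitely many solutions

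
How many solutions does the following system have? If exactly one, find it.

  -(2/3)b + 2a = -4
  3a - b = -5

Row-reduce:
R1 ← R1 / (2).
R2 ← R2 − 3·R1.
Row 2 reduces to 0 = 1, a contradiction. The system is inconsistent.

no solution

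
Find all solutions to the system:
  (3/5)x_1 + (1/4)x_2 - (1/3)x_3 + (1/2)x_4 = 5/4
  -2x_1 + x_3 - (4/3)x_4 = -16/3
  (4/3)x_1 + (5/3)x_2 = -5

infinitely many solutions

Row-reduce:
R1 ← R1 / (3/5).
R2 ← R2 + 2·R1.
R3 ← R3 − 4/3·R1.
R2 ← R2 / (5/6).
R1 ← R1 − 5/12·R2.
R3 ← R3 − 10/9·R2.
R3 ← R3 / (8/9).
R1 ← R1 + 1/2·R3.
R2 ← R2 + 2/15·R3.
Rank is 3 with 4 unknowns, leaving x_4 free.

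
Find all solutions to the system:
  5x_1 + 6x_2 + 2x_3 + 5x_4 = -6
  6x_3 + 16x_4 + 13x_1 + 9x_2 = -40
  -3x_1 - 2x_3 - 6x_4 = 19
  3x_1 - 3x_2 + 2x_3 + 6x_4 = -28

Row-reduce:
R1 ← R1 / (5).
R2 ← R2 − 13·R1.
R3 ← R3 + 3·R1.
R4 ← R4 − 3·R1.
R2 ← R2 / (-33/5).
R1 ← R1 − 6/5·R2.
R3 ← R3 − 18/5·R2.
R4 ← R4 + 33/5·R2.
R3 ← R3 / (-4/11).
R1 ← R1 − 6/11·R3.
R2 ← R2 + 4/33·R3.
Rank is 3 with 4 unknowns, leaving x_4 free.

infinitely many solutions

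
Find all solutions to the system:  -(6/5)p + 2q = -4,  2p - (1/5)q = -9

p = -5, q = -5

Row-reduce the augmented matrix:
R1 ← R1 / (-6/5).
R2 ← R2 − 2·R1.
R2 ← R2 / (47/15).
R1 ← R1 + 5/3·R2.
Reading off the reduced rows gives p = -5, q = -5.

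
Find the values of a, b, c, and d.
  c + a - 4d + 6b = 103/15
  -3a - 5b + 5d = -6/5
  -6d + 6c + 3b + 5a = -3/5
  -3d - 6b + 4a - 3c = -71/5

Row-reduce the augmented matrix:
R2 ← R2 + 3·R1.
R3 ← R3 − 5·R1.
R4 ← R4 − 4·R1.
R2 ← R2 / (13).
R1 ← R1 − 6·R2.
R3 ← R3 + 27·R2.
R4 ← R4 + 30·R2.
R3 ← R3 / (94/13).
R1 ← R1 + 5/13·R3.
R2 ← R2 − 3/13·R3.
R4 ← R4 + 1/13·R3.
R4 ← R4 / (-297/94).
R1 ← R1 + 75/94·R4.
R2 ← R2 + 49/94·R4.
R3 ← R3 + 7/94·R4.
Reading off the reduced rows gives a = -13/5, b = 4/5, c = 2/3, d = -1.

a = -13/5, b = 4/5, c = 2/3, d = -1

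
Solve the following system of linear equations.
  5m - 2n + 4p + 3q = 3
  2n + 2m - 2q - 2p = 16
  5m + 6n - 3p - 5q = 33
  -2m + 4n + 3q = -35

m = 4, n = -3, p = -2, q = -5

Row-reduce the augmented matrix:
R1 ← R1 / (5).
R2 ← R2 − 2·R1.
R3 ← R3 − 5·R1.
R4 ← R4 + 2·R1.
R2 ← R2 / (14/5).
R1 ← R1 + 2/5·R2.
R3 ← R3 − 8·R2.
R4 ← R4 − 16/5·R2.
R3 ← R3 / (23/7).
R1 ← R1 − 2/7·R3.
R2 ← R2 + 9/7·R3.
R4 ← R4 − 40/7·R3.
R4 ← R4 / (135/23).
R1 ← R1 − 1/23·R4.
R2 ← R2 + 16/23·R4.
R3 ← R3 − 8/23·R4.
Reading off the reduced rows gives m = 4, n = -3, p = -2, q = -5.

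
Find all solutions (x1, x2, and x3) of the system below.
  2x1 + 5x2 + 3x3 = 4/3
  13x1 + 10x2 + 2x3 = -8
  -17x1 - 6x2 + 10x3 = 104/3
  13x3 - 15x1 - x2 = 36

x1 = 0, x2 = -4/3, x3 = 8/3

Row-reduce the augmented matrix:
R1 ← R1 / (2).
R2 ← R2 − 13·R1.
R3 ← R3 + 17·R1.
R4 ← R4 + 15·R1.
R2 ← R2 / (-45/2).
R1 ← R1 − 5/2·R2.
R3 ← R3 − 73/2·R2.
R4 ← R4 − 73/2·R2.
R3 ← R3 / (64/9).
R1 ← R1 + 4/9·R3.
R2 ← R2 − 7/9·R3.
R4 ← R4 − 64/9·R3.
R4 reduces to 0 = 0, so the extra equation is consistent.
Reading off the reduced rows gives x1 = 0, x2 = -4/3, x3 = 8/3.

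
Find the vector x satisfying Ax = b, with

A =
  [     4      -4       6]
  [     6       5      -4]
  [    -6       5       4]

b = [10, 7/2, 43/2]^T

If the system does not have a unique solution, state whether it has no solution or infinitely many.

x_1 = 1/2, x_2 = 5/2, x_3 = 3

Row-reduce the augmented matrix:
R1 ← R1 / (4).
R2 ← R2 − 6·R1.
R3 ← R3 + 6·R1.
R2 ← R2 / (11).
R1 ← R1 + 1·R2.
R3 ← R3 + 1·R2.
R3 ← R3 / (130/11).
R1 ← R1 − 7/22·R3.
R2 ← R2 + 13/11·R3.
Reading off the reduced rows gives x_1 = 1/2, x_2 = 5/2, x_3 = 3.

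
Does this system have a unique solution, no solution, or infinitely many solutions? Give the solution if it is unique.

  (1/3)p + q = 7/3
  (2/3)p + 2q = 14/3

infinitely many solutions

Row-reduce:
R1 ← R1 / (1/3).
R2 ← R2 − 2/3·R1.
Rank is 1 with 2 unknowns, leaving q free.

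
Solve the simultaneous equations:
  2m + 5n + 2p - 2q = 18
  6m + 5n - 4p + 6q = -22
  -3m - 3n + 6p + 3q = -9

Row-reduce:
R1 ← R1 / (2).
R2 ← R2 − 6·R1.
R3 ← R3 + 3·R1.
R2 ← R2 / (-10).
R1 ← R1 − 5/2·R2.
R3 ← R3 − 9/2·R2.
R3 ← R3 / (9/2).
R1 ← R1 + 3/2·R3.
R2 ← R2 − 1·R3.
Rank is 3 with 4 unknowns, leaving q free.

infinitely many solutions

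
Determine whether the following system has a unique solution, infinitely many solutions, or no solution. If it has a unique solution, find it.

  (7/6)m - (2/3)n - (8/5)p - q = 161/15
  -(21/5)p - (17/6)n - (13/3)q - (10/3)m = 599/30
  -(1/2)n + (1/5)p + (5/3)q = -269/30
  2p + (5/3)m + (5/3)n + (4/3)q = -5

no solution

Row-reduce:
R1 ← R1 / (7/6).
R2 ← R2 + 10/3·R1.
R4 ← R4 − 5/3·R1.
R2 ← R2 / (-199/42).
R1 ← R1 + 4/7·R2.
R3 ← R3 + 1/2·R2.
R4 ← R4 − 55/21·R2.
R3 ← R3 / (224/199).
R1 ← R1 + 312/995·R3.
R2 ← R2 − 1842/995·R3.
R4 ← R4 + 112/199·R3.
Row 4 reduces to 0 = 1/2, a contradiction. The system is inconsistent.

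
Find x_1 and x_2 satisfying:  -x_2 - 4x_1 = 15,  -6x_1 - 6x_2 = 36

From equation 1: x_2 = -15 − 4·x_1.
Substitute into equation 2 and solve: x_1 = -3.
Then x_2 = -3.

x_1 = -3, x_2 = -3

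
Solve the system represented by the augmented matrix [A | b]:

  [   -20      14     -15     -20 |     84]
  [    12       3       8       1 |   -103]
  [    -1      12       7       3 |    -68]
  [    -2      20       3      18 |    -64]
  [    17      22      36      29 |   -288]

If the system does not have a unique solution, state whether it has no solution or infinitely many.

Row-reduce the augmented matrix:
R1 ← R1 / (-20).
R2 ← R2 − 12·R1.
R3 ← R3 + 1·R1.
R4 ← R4 + 2·R1.
R5 ← R5 − 17·R1.
R2 ← R2 / (57/5).
R1 ← R1 + 7/10·R2.
R3 ← R3 − 113/10·R2.
R4 ← R4 − 93/5·R2.
R5 ← R5 − 339/10·R2.
R3 ← R3 / (1993/228).
R1 ← R1 − 157/228·R3.
R2 ← R2 + 5/57·R3.
R4 ← R4 − 233/38·R3.
R5 ← R5 − 1993/76·R3.
R4 ← R4 / (54794/1993).
R1 ← R1 + 1693/1993·R4.
R2 ← R2 + 1625/1993·R4.
R3 ← R3 − 3398/1993·R4.
R5 reduces to 0 = 0, so the extra equation is consistent.
Reading off the reduced rows gives x_1 = -5, x_2 = -4, x_3 = -4, x_4 = 1.

x_1 = -5, x_2 = -4, x_3 = -4, x_4 = 1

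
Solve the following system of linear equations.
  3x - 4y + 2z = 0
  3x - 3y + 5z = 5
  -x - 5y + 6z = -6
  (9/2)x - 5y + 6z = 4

no solution

Row-reduce:
R1 ← R1 / (3).
R2 ← R2 − 3·R1.
R3 ← R3 + 1·R1.
R4 ← R4 − 9/2·R1.
R1 ← R1 + 4/3·R2.
R3 ← R3 + 19/3·R2.
R4 ← R4 − 1·R2.
R3 ← R3 / (77/3).
R1 ← R1 − 14/3·R3.
R2 ← R2 − 3·R3.
Row 4 reduces to 0 = -1, a contradiction. The system is inconsistent.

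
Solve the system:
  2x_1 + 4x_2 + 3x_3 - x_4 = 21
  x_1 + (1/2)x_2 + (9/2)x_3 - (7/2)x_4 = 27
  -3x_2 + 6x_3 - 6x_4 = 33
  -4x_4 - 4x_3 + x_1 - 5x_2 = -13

infinitely many solutions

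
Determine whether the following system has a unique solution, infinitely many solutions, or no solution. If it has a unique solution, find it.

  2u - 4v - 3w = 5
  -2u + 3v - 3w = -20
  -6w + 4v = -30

Row-reduce the augmented matrix:
R1 ← R1 / (2).
R2 ← R2 + 2·R1.
R2 ← R2 / (-1).
R1 ← R1 + 2·R2.
R3 ← R3 − 4·R2.
R3 ← R3 / (-30).
R1 ← R1 − 21/2·R3.
R2 ← R2 − 6·R3.
Reading off the reduced rows gives u = 1, v = -3, w = 3.

u = 1, v = -3, w = 3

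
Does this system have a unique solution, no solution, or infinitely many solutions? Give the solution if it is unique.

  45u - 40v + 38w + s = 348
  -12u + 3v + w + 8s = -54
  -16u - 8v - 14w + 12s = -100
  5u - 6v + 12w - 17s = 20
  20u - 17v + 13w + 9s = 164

u = 6, v = 0, w = 2, s = 2

Row-reduce the augmented matrix:
R1 ← R1 / (45).
R2 ← R2 + 12·R1.
R3 ← R3 + 16·R1.
R4 ← R4 − 5·R1.
R5 ← R5 − 20·R1.
R2 ← R2 / (-23/3).
R1 ← R1 + 8/9·R2.
R3 ← R3 + 200/9·R2.
R4 ← R4 + 14/9·R2.
R5 ← R5 − 7/9·R2.
R3 ← R3 / (-11302/345).
R1 ← R1 + 154/345·R3.
R2 ← R2 + 167/115·R3.
R4 ← R4 − 1904/345·R3.
R5 ← R5 + 952/345·R3.
R4 ← R4 / (-117222/5651).
R1 ← R1 + 4397/5651·R4.
R2 ← R2 + 3186/5651·R4.
R3 ← R3 − 2002/5651·R4.
R5 ← R5 − 58611/5651·R4.
R5 reduces to 0 = 0, so the extra equation is consistent.
Reading off the reduced rows gives u = 6, v = 0, w = 2, s = 2.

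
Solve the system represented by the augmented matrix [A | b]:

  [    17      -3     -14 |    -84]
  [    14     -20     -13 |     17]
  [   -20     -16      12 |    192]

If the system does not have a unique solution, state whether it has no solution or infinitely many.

Row-reduce the augmented matrix:
R1 ← R1 / (17).
R2 ← R2 − 14·R1.
R3 ← R3 + 20·R1.
R2 ← R2 / (-298/17).
R1 ← R1 + 3/17·R2.
R3 ← R3 + 332/17·R2.
R3 ← R3 / (-422/149).
R1 ← R1 + 241/298·R3.
R2 ← R2 − 25/298·R3.
Reading off the reduced rows gives x_1 = -5, x_2 = -5, x_3 = 1.

x_1 = -5, x_2 = -5, x_3 = 1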